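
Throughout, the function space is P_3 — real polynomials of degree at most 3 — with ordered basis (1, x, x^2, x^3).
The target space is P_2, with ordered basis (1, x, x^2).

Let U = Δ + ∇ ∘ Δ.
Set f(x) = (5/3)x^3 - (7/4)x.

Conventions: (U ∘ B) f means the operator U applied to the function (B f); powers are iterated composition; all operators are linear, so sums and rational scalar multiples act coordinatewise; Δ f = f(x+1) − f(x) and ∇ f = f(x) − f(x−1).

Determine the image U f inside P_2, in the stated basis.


Δ f = 5x^2 + 5x - 1/12
Δ f = 5x^2 + 5x - 1/12
∇ Δ f = 10x
(Δ + ∇ ∘ Δ) f = 5x^2 + 15x - 1/12

the image equals g(x) = 5x^2 + 15x - 1/12


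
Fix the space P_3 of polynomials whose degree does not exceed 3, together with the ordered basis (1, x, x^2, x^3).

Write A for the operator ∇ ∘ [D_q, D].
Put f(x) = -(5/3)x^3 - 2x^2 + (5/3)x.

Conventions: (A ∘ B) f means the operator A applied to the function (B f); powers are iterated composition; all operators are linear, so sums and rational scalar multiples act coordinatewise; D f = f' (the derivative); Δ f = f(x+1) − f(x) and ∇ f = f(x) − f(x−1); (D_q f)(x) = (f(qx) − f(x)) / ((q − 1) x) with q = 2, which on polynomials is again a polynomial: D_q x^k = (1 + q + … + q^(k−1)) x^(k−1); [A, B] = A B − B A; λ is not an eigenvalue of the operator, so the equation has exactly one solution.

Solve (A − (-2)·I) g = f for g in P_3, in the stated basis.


the result is g(x) = -(5/6)x^3 - x^2 + (5/6)x - 25/12

write g with unknown coordinates in the stated basis and equate coefficients in (A − (-2)·I) g = f
solving from the highest basis element down gives g = -(5/6)x^3 - x^2 + (5/6)x - 25/12
check: A g = 25/6
so A g − (-2)·g = -(5/3)x^3 - 2x^2 + (5/3)x = f ✓


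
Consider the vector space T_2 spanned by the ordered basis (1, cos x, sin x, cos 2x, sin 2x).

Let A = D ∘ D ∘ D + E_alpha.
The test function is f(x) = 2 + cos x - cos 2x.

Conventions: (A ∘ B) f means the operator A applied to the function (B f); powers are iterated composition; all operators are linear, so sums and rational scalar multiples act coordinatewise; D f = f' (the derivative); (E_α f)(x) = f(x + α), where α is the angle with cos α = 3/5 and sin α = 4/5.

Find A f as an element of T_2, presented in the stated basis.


the result is g(x) = 2 + (3/5)cos x + (1/5)sin x + (7/25)cos 2x - (176/25)sin 2x

D f = -sin x + 2sin 2x
D D f = -cos x + 4cos 2x
D D D f = sin x - 8sin 2x
E_alpha f = 2 + (3/5)cos x - (4/5)sin x + (7/25)cos 2x + (24/25)sin 2x
(D ∘ D ∘ D + E_alpha) f = 2 + (3/5)cos x + (1/5)sin x + (7/25)cos 2x - (176/25)sin 2x


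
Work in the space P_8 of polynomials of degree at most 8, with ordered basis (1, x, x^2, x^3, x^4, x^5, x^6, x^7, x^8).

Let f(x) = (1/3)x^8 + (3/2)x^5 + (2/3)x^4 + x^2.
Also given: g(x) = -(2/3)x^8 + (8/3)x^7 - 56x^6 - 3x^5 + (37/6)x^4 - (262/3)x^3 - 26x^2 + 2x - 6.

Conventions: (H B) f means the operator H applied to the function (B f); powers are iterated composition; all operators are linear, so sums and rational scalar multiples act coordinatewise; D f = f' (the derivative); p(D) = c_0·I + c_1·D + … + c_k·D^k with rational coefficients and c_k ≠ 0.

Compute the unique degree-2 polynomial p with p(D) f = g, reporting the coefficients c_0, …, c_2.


p(D) = -2·I + D − 3·D^2, i.e. c_0 = -2, c_1 = 1, c_2 = -3

D^0 f = (1/3)x^8 + (3/2)x^5 + (2/3)x^4 + x^2
D^1 f = (8/3)x^7 + (15/2)x^4 + (8/3)x^3 + 2x
D^2 f = (56/3)x^6 + 30x^3 + 8x^2 + 2
matching coefficients of g against c_0 f + c_1 Df + … from the top degree down determines the c_i
solution: c_0 = -2, c_1 = 1, c_2 = -3


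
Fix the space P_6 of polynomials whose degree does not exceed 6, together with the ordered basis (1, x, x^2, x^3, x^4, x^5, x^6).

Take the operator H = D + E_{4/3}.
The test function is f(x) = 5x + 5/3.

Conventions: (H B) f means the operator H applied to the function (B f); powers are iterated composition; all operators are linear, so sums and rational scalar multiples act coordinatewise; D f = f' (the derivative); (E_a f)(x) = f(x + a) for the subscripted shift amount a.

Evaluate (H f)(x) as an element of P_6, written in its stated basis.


D f = 5
E_{4/3} f = 5x + 25/3
(D + E_{4/3}) f = 5x + 40/3

g(x) = 5x + 40/3


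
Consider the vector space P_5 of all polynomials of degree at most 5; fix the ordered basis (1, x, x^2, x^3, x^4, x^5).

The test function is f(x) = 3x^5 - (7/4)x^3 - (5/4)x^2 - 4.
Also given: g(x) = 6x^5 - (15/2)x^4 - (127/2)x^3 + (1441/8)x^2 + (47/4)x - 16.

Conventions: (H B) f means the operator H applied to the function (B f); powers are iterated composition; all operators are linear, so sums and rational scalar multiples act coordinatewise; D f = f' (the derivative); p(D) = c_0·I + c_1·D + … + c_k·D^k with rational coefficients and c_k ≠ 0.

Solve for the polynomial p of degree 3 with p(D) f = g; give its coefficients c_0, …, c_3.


D^0 f = 3x^5 - (7/4)x^3 - (5/4)x^2 - 4
D^1 f = 15x^4 - (21/4)x^2 - (5/2)x
D^2 f = 60x^3 - (21/2)x - 5/2
D^3 f = 180x^2 - 21/2
matching coefficients of g against c_0 f + c_1 Df + … from the top degree down determines the c_i
solution: c_0 = 2, c_1 = -1/2, c_2 = -1, c_3 = 1

c_0 = 2, c_1 = -1/2, c_2 = -1, c_3 = 1


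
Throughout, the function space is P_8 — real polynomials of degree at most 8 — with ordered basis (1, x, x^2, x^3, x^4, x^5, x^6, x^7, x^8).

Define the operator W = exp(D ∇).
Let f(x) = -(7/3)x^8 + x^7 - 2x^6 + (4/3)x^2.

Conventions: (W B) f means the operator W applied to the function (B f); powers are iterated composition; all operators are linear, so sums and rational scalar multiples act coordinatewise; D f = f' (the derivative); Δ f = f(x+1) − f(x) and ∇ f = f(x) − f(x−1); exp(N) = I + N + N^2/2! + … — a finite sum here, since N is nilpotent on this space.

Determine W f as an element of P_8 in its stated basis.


the result is g(x) = -(7/3)x^8 + x^7 - (398/3)x^6 + 434x^5 - (8335/3)x^4 + (27520/3)x^3 - (71387/3)x^2 + (115628/3)x - 90467/3

order-1 term: -(392/3)x^6 + 434x^5 - (2455/3)x^4 + (2740/3)x^3 - 617x^2 + (698/3)x - 35
order-2 term: -1960x^4 + 8260x^3 - 15340x^2 + 13950x - 15302/3
order-3 term: -7840x^2 + 24360x - 21100
order-4 term: -3920
the series for exp(D ∇) f terminates at order 4
exp(D ∇) f = -(7/3)x^8 + x^7 - (398/3)x^6 + 434x^5 - (8335/3)x^4 + (27520/3)x^3 - (71387/3)x^2 + (115628/3)x - 90467/3


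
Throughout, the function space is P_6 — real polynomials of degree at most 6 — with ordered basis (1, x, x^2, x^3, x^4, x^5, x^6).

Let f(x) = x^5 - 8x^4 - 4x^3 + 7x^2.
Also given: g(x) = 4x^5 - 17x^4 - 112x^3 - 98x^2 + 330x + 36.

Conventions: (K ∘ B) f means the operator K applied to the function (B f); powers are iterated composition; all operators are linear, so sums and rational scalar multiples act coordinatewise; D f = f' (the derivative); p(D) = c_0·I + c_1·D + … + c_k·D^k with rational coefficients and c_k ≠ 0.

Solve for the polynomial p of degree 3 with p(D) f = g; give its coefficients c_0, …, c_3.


p(D) = 4·I + 3·D − (3/2)·D^3, i.e. c_0 = 4, c_1 = 3, c_2 = 0, c_3 = -3/2

D^0 f = x^5 - 8x^4 - 4x^3 + 7x^2
D^1 f = 5x^4 - 32x^3 - 12x^2 + 14x
D^2 f = 20x^3 - 96x^2 - 24x + 14
D^3 f = 60x^2 - 192x - 24
matching coefficients of g against c_0 f + c_1 Df + … from the top degree down determines the c_i
solution: c_0 = 4, c_1 = 3, c_2 = 0, c_3 = -3/2


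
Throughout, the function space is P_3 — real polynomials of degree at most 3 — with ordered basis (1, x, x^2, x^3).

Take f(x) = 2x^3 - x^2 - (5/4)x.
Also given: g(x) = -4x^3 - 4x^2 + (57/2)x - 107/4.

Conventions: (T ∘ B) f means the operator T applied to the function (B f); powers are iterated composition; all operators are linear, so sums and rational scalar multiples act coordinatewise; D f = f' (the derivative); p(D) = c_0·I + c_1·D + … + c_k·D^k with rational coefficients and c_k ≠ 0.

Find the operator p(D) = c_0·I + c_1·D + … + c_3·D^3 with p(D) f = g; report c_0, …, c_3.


c_0 = -2, c_1 = -1, c_2 = 2, c_3 = -2

D^0 f = 2x^3 - x^2 - (5/4)x
D^1 f = 6x^2 - 2x - 5/4
D^2 f = 12x - 2
D^3 f = 12
matching coefficients of g against c_0 f + c_1 Df + … from the top degree down determines the c_i
solution: c_0 = -2, c_1 = -1, c_2 = 2, c_3 = -2


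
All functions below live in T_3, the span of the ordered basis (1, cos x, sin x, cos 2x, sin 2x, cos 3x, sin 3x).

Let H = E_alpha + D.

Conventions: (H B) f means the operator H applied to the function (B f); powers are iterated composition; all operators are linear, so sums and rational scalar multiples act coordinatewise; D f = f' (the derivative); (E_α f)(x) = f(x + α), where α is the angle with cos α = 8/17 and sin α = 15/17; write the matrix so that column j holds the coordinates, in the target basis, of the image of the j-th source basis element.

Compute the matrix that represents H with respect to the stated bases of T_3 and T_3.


the matrix is [[1, 0, 0, 0, 0, 0, 0]; [0, 8/17, 32/17, 0, 0, 0, 0]; [0, -32/17, 8/17, 0, 0, 0, 0]; [0, 0, 0, -161/289, 818/289, 0, 0]; [0, 0, 0, -818/289, -161/289, 0, 0]; [0, 0, 0, 0, 0, -4888/4913, 14244/4913]; [0, 0, 0, 0, 0, -14244/4913, -4888/4913]] (rows listed top to bottom)

image of 1: 1
image of cos x: (8/17)cos x - (32/17)sin x
image of sin x: (32/17)cos x + (8/17)sin x
image of cos 2x: -(161/289)cos 2x - (818/289)sin 2x
image of sin 2x: (818/289)cos 2x - (161/289)sin 2x
image of cos 3x: -(4888/4913)cos 3x - (14244/4913)sin 3x
image of sin 3x: (14244/4913)cos 3x - (4888/4913)sin 3x
each image's coordinates form column j of the matrix


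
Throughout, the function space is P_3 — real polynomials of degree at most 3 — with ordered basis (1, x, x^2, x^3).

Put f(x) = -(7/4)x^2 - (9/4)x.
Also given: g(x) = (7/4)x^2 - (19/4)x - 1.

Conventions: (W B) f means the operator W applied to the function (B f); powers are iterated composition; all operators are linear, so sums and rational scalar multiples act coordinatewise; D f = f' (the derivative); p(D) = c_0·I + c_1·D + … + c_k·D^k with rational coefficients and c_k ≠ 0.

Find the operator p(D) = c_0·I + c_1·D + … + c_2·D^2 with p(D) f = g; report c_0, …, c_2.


p(D) = -I + 2·D − D^2, i.e. c_0 = -1, c_1 = 2, c_2 = -1

D^0 f = -(7/4)x^2 - (9/4)x
D^1 f = -(7/2)x - 9/4
D^2 f = -7/2
matching coefficients of g against c_0 f + c_1 Df + … from the top degree down determines the c_i
solution: c_0 = -1, c_1 = 2, c_2 = -1


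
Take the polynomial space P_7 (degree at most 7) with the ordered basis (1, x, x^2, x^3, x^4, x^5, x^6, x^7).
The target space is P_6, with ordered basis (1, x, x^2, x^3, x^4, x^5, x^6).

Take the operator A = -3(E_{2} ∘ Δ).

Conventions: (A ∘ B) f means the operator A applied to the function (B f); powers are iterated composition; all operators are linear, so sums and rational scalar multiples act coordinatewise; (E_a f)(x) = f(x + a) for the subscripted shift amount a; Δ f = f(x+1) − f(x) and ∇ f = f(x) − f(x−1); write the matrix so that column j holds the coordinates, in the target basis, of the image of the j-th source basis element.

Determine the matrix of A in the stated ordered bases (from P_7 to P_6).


the matrix is [[0, -3, -15, -57, -195, -633, -1995, -6177]; [0, 0, -6, -45, -228, -975, -3798, -13965]; [0, 0, 0, -9, -90, -570, -2925, -13293]; [0, 0, 0, 0, -12, -150, -1140, -6825]; [0, 0, 0, 0, 0, -15, -225, -1995]; [0, 0, 0, 0, 0, 0, -18, -315]; [0, 0, 0, 0, 0, 0, 0, -21]] (rows listed top to bottom)

image of 1: 0
image of x: -3
image of x^2: -6x - 15
image of x^3: -9x^2 - 45x - 57
image of x^4: -12x^3 - 90x^2 - 228x - 195
image of x^5: -15x^4 - 150x^3 - 570x^2 - 975x - 633
image of x^6: -18x^5 - 225x^4 - 1140x^3 - 2925x^2 - 3798x - 1995
image of x^7: -21x^6 - 315x^5 - 1995x^4 - 6825x^3 - 13293x^2 - 13965x - 6177
each image's coordinates form column j of the matrix


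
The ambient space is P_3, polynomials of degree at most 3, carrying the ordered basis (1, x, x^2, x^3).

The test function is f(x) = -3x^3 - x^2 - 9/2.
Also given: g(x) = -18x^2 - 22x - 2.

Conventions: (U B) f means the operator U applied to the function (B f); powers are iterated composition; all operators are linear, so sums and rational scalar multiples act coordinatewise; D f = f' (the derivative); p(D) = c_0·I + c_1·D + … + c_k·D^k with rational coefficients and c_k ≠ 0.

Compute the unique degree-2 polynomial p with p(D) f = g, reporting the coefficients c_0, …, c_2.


p(D) = 2·D + D^2, i.e. c_0 = 0, c_1 = 2, c_2 = 1

D^0 f = -3x^3 - x^2 - 9/2
D^1 f = -9x^2 - 2x
D^2 f = -18x - 2
matching coefficients of g against c_0 f + c_1 Df + … from the top degree down determines the c_i
solution: c_0 = 0, c_1 = 2, c_2 = 1


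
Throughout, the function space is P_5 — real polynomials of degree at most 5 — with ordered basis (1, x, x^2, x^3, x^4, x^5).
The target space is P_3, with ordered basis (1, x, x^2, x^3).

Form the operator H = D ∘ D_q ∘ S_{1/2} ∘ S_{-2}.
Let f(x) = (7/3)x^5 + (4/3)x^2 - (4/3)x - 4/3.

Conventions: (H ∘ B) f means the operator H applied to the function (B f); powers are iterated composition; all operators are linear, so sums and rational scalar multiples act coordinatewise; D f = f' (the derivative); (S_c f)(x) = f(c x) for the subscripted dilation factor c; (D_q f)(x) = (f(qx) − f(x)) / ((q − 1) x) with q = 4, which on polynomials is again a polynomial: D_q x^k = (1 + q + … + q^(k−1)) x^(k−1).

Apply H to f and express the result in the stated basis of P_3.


g(x) = -(9548/3)x^3 + 20/3

S_{-2} f = -(224/3)x^5 + (16/3)x^2 + (8/3)x - 4/3
S_{1/2} S_{-2} f = -(7/3)x^5 + (4/3)x^2 + (4/3)x - 4/3
D_q S_{1/2} S_{-2} f = -(2387/3)x^4 + (20/3)x + 4/3
D D_q S_{1/2} S_{-2} f = -(9548/3)x^3 + 20/3


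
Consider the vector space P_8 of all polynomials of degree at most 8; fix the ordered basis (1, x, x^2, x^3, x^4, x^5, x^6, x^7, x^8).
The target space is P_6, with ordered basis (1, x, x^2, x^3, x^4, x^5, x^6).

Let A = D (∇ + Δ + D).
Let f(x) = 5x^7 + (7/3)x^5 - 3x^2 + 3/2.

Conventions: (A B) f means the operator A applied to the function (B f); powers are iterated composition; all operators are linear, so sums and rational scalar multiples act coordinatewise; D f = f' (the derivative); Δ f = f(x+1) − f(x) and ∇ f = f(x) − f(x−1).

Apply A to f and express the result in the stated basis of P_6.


∇ f = 35x^6 - 105x^5 + (560/3)x^4 - (595/3)x^3 + (385/3)x^2 - (158/3)x + 31/3
Δ f = 35x^6 + 105x^5 + (560/3)x^4 + (595/3)x^3 + (385/3)x^2 + (122/3)x + 13/3
D f = 35x^6 + (35/3)x^4 - 6x
(∇ + Δ + D) f = 105x^6 + 385x^4 + (770/3)x^2 - 18x + 44/3
D (∇ + Δ + D) f = 630x^5 + 1540x^3 + (1540/3)x - 18

the image equals g(x) = 630x^5 + 1540x^3 + (1540/3)x - 18


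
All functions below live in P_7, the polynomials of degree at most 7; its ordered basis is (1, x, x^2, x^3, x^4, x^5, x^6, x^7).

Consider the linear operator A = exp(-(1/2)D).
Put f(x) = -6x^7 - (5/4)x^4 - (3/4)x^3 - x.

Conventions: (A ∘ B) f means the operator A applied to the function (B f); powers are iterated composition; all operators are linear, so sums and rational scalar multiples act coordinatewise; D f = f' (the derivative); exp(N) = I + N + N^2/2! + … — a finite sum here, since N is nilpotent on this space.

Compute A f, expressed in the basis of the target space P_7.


order-1 term: 21x^6 + (5/2)x^3 + (9/8)x^2 + 1/2
order-2 term: -(63/2)x^5 - (15/8)x^2 - (9/16)x
order-3 term: (105/4)x^4 + (5/8)x + 3/32
order-4 term: -(105/8)x^3 - 5/64
order-5 term: (63/16)x^2
order-6 term: -(21/32)x
order-7 term: 3/64
the series for exp(-(1/2)D) f terminates at order 7
exp(-(1/2)D) f = -6x^7 + 21x^6 - (63/2)x^5 + 25x^4 - (91/8)x^3 + (51/16)x^2 - (51/32)x + 9/16

the result is g(x) = -6x^7 + 21x^6 - (63/2)x^5 + 25x^4 - (91/8)x^3 + (51/16)x^2 - (51/32)x + 9/16


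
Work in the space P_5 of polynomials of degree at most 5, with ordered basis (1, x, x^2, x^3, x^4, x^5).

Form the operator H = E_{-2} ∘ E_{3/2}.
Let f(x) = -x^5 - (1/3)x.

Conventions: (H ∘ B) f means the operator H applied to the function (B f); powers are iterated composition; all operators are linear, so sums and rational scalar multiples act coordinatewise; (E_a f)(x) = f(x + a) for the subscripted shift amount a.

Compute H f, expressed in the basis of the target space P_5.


the result is g(x) = -x^5 + (5/2)x^4 - (5/2)x^3 + (5/4)x^2 - (31/48)x + 19/96

E_{3/2} f = -x^5 - (15/2)x^4 - (45/2)x^3 - (135/4)x^2 - (1231/48)x - 259/32
E_{-2} E_{3/2} f = -x^5 + (5/2)x^4 - (5/2)x^3 + (5/4)x^2 - (31/48)x + 19/96


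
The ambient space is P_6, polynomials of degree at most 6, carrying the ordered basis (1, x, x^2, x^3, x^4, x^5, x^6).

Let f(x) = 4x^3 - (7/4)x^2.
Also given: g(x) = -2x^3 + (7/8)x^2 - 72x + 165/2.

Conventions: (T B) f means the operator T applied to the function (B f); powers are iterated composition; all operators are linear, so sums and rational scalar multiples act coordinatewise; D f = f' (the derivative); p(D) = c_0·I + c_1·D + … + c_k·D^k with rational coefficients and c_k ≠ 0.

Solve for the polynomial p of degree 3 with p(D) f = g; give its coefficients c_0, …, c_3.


p(D) = -(1/2)·I − 3·D^2 + 3·D^3, i.e. c_0 = -1/2, c_1 = 0, c_2 = -3, c_3 = 3

D^0 f = 4x^3 - (7/4)x^2
D^1 f = 12x^2 - (7/2)x
D^2 f = 24x - 7/2
D^3 f = 24
matching coefficients of g against c_0 f + c_1 Df + … from the top degree down determines the c_i
solution: c_0 = -1/2, c_1 = 0, c_2 = -3, c_3 = 3


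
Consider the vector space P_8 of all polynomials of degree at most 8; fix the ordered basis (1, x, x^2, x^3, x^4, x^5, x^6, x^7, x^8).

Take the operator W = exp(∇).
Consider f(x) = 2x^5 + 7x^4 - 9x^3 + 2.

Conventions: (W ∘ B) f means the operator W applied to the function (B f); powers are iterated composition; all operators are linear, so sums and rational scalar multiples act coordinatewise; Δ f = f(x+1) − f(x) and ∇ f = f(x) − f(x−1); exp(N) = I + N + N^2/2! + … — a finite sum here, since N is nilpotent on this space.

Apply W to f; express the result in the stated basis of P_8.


the result is g(x) = 2x^5 + 17x^4 + 19x^3 - 47x^2 - 18x + 22

order-1 term: 10x^4 + 8x^3 - 49x^2 + 45x - 14
order-2 term: 20x^3 - 18x^2 - 41x + 46
order-3 term: 20x^2 - 32x - 1
order-4 term: 10x - 13
order-5 term: 2
the series for exp(∇) f terminates at order 5
exp(∇) f = 2x^5 + 17x^4 + 19x^3 - 47x^2 - 18x + 22


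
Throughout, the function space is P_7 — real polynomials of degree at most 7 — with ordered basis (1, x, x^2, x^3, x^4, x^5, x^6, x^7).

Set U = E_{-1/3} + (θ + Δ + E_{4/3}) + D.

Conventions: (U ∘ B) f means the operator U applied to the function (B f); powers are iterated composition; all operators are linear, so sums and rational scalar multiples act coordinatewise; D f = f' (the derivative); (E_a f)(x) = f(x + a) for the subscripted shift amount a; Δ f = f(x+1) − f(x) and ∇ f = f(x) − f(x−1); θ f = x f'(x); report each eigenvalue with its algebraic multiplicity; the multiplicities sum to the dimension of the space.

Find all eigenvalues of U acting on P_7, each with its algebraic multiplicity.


λ = 2 (multiplicity 1), λ = 3 (multiplicity 1), λ = 4 (multiplicity 1), λ = 5 (multiplicity 1), λ = 6 (multiplicity 1), λ = 7 (multiplicity 1), λ = 8 (multiplicity 1), λ = 9 (multiplicity 1)

image of 1: 2
image of x: 3x + 3
image of x^2: 4x^2 + 6x + 26/9
image of x^3: 5x^3 + 9x^2 + (26/3)x + 10/3
image of x^4: 6x^4 + 12x^3 + (52/3)x^2 + (40/3)x + 338/81
image of x^5: 7x^5 + 15x^4 + (260/9)x^3 + (100/3)x^2 + (1690/81)x + 422/81
image of x^6: 8x^6 + 18x^5 + (130/3)x^4 + (200/3)x^3 + (1690/27)x^2 + (844/27)x + 4826/729
image of x^7: 9x^7 + 21x^6 + (182/3)x^5 + (350/3)x^4 + (11830/81)x^3 + (2954/27)x^2 + (33782/729)x + 6190/729
the matrix is upper triangular; its diagonal is (2, 3, 4, 5, 6, 7, 8, 9)
for a triangular matrix the eigenvalues are the diagonal entries, with algebraic multiplicity their repetition count


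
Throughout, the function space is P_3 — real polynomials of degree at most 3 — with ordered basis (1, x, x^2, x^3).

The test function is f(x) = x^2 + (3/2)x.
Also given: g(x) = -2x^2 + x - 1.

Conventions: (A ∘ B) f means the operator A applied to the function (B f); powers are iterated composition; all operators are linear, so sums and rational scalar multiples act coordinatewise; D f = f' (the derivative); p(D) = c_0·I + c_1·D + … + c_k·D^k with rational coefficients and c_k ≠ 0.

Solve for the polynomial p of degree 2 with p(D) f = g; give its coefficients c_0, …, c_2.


p(D) = -2·I + 2·D − 2·D^2, i.e. c_0 = -2, c_1 = 2, c_2 = -2

D^0 f = x^2 + (3/2)x
D^1 f = 2x + 3/2
D^2 f = 2
matching coefficients of g against c_0 f + c_1 Df + … from the top degree down determines the c_i
solution: c_0 = -2, c_1 = 2, c_2 = -2


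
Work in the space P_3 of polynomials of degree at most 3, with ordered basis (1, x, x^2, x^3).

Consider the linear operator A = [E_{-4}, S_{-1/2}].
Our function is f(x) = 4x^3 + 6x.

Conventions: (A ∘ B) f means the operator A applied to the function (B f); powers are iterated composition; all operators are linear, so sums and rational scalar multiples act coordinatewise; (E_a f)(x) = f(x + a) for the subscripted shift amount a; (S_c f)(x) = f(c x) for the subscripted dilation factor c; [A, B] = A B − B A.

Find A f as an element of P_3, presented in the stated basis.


the result is g(x) = 18x^2 + 72x + 324

S_{-1/2} f = -(1/2)x^3 - 3x
E_{-4} S_{-1/2} f = -(1/2)x^3 + 6x^2 - 27x + 44
E_{-4} f = 4x^3 - 48x^2 + 198x - 280
S_{-1/2} E_{-4} f = -(1/2)x^3 - 12x^2 - 99x - 280
[E_{-4}, S_{-1/2}] f = 18x^2 + 72x + 324


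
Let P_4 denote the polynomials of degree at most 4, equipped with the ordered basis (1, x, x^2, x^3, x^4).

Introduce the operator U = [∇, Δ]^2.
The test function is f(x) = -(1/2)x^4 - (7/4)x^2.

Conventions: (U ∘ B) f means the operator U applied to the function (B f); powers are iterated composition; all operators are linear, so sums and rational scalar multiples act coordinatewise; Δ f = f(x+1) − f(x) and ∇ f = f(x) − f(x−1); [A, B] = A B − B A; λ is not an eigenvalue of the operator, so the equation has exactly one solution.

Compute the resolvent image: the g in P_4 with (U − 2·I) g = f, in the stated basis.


write g with unknown coordinates in the stated basis and equate coefficients in (U − 2·I) g = f
solving from the highest basis element down gives g = (1/4)x^4 + (7/8)x^2
check: U g = 0
so U g − 2·g = -(1/2)x^4 - (7/4)x^2 = f ✓

g(x) = (1/4)x^4 + (7/8)x^2


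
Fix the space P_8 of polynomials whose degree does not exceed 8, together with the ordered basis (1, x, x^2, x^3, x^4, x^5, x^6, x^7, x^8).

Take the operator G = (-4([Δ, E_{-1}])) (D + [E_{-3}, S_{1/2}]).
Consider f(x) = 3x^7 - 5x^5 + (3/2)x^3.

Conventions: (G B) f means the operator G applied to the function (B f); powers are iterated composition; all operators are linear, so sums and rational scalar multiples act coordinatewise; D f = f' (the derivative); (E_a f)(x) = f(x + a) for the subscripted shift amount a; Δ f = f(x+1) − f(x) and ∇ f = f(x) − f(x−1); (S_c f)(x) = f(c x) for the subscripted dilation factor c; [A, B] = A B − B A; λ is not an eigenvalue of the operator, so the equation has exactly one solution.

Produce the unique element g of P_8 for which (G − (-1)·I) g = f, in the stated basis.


write g with unknown coordinates in the stated basis and equate coefficients in (G − (-1)·I) g = f
solving from the highest basis element down gives g = 3x^7 - 5x^5 + (3/2)x^3
check: G g = 0
so G g − (-1)·g = 3x^7 - 5x^5 + (3/2)x^3 = f ✓

g(x) = 3x^7 - 5x^5 + (3/2)x^3


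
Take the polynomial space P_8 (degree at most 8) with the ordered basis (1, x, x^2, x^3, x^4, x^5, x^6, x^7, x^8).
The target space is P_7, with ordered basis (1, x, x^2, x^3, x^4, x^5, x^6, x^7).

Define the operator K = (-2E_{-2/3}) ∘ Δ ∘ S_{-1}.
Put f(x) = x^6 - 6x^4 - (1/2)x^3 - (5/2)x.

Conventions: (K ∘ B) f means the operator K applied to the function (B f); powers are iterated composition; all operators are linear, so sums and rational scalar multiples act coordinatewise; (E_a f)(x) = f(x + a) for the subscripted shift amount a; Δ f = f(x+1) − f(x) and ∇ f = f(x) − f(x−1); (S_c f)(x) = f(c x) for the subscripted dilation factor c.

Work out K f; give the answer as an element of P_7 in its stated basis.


S_{-1} f = x^6 - 6x^4 + (1/2)x^3 + (5/2)x
Δ S_{-1} f = 6x^5 + 15x^4 - 4x^3 - (39/2)x^2 - (33/2)x - 2
E_{-2/3} (Δ ∘ S_{-1}) f = 6x^5 - 5x^4 - (52/3)x^3 + (193/18)x^2 - (415/54)x + 299/81
(-2E_{-2/3}) (Δ ∘ S_{-1}) f = -12x^5 + 10x^4 + (104/3)x^3 - (193/9)x^2 + (415/27)x - 598/81

g(x) = -12x^5 + 10x^4 + (104/3)x^3 - (193/9)x^2 + (415/27)x - 598/81


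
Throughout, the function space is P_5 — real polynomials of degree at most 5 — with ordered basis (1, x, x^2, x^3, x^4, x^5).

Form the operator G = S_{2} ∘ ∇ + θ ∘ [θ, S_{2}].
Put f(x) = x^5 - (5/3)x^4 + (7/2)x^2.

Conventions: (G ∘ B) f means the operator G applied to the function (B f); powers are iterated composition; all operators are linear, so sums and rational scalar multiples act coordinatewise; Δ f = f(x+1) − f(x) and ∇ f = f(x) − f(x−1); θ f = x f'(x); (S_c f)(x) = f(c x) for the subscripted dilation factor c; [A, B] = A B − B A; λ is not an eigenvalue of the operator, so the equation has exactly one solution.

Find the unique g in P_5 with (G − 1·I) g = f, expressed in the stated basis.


the image equals g(x) = -x^5 - (235/3)x^4 - (7280/3)x^3 - (54567/2)x^2 - (285572/3)x - 140513/2

write g with unknown coordinates in the stated basis and equate coefficients in (G − 1·I) g = f
solving from the highest basis element down gives g = -x^5 - (235/3)x^4 - (7280/3)x^3 - (54567/2)x^2 - (285572/3)x - 140513/2
check: G g = -80x^4 - (7280/3)x^3 - 27280x^2 - (285572/3)x - 140513/2
so G g − 1·g = x^5 - (5/3)x^4 + (7/2)x^2 = f ✓


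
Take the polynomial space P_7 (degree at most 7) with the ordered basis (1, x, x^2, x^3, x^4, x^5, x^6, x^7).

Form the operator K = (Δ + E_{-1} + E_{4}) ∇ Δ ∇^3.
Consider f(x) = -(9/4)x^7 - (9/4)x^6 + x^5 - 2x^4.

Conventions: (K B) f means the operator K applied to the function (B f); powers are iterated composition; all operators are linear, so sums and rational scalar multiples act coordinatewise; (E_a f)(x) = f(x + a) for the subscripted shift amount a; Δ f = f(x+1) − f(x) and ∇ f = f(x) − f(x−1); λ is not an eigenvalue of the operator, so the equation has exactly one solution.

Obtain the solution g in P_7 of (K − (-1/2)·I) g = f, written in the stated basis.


g(x) = -(9/2)x^7 - (9/2)x^6 + 2x^5 - 4x^4 + 45360x^2 + 58320x + 262560

write g with unknown coordinates in the stated basis and equate coefficients in (K − (-1/2)·I) g = f
solving from the highest basis element down gives g = -(9/2)x^7 - (9/2)x^6 + 2x^5 - 4x^4 + 45360x^2 + 58320x + 262560
check: K g = -22680x^2 - 29160x - 131280
so K g − (-1/2)·g = -(9/4)x^7 - (9/4)x^6 + x^5 - 2x^4 = f ✓


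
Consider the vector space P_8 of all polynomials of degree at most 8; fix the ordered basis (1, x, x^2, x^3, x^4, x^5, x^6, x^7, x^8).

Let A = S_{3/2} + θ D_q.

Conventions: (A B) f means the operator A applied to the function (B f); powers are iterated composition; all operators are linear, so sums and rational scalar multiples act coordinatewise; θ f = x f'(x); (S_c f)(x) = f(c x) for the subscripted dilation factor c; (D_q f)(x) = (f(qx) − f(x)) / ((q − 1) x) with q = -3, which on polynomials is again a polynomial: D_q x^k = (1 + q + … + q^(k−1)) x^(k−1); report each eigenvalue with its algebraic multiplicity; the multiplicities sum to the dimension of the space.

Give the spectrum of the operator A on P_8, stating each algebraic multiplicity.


λ = 1 (multiplicity 1), λ = 3/2 (multiplicity 1), λ = 9/4 (multiplicity 1), λ = 27/8 (multiplicity 1), λ = 81/16 (multiplicity 1), λ = 243/32 (multiplicity 1), λ = 729/64 (multiplicity 1), λ = 2187/128 (multiplicity 1), λ = 6561/256 (multiplicity 1)

image of 1: 1
image of x: (3/2)x
image of x^2: (9/4)x^2 - 2x
image of x^3: (27/8)x^3 + 14x^2
image of x^4: (81/16)x^4 - 60x^3
image of x^5: (243/32)x^5 + 244x^4
image of x^6: (729/64)x^6 - 910x^5
image of x^7: (2187/128)x^7 + 3282x^6
image of x^8: (6561/256)x^8 - 11480x^7
the matrix is upper triangular; its diagonal is (1, 3/2, 9/4, 27/8, 81/16, 243/32, 729/64, 2187/128, 6561/256)
for a triangular matrix the eigenvalues are the diagonal entries, with algebraic multiplicity their repetition count


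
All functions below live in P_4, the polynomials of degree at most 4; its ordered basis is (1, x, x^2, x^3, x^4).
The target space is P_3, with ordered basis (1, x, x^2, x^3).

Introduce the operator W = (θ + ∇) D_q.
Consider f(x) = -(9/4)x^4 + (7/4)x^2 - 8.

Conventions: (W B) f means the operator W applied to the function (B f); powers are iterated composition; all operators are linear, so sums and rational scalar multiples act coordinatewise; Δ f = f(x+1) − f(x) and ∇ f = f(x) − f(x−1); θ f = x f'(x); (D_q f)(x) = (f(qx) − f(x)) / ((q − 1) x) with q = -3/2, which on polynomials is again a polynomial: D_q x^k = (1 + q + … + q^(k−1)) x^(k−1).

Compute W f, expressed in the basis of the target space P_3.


the image equals g(x) = (351/32)x^3 + (351/32)x^2 - (379/32)x + 89/32

D_q f = (117/32)x^3 - (7/8)x
θ D_q f = (351/32)x^3 - (7/8)x
∇ D_q f = (351/32)x^2 - (351/32)x + 89/32
(θ + ∇) D_q f = (351/32)x^3 + (351/32)x^2 - (379/32)x + 89/32


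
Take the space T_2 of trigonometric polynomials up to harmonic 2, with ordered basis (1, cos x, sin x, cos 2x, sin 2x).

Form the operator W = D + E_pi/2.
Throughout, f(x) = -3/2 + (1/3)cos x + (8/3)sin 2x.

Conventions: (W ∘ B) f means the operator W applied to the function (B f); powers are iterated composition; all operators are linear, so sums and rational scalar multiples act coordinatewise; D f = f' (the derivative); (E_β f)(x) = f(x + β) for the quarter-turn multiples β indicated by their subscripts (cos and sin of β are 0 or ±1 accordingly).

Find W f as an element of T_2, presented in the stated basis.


D f = -(1/3)sin x + (16/3)cos 2x
E_pi/2 f = -3/2 - (1/3)sin x - (8/3)sin 2x
(D + E_pi/2) f = -3/2 - (2/3)sin x + (16/3)cos 2x - (8/3)sin 2x

g(x) = -3/2 - (2/3)sin x + (16/3)cos 2x - (8/3)sin 2x


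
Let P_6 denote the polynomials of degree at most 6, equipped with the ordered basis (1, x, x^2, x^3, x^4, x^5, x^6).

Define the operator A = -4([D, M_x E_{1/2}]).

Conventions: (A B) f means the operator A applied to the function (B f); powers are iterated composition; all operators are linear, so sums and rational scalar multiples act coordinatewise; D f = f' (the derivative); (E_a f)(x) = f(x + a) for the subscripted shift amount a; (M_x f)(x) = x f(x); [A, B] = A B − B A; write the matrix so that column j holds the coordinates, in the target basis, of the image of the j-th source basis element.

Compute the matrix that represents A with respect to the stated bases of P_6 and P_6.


image of 1: -4
image of x: -4x - 2
image of x^2: -4x^2 - 4x - 1
image of x^3: -4x^3 - 6x^2 - 3x - 1/2
image of x^4: -4x^4 - 8x^3 - 6x^2 - 2x - 1/4
image of x^5: -4x^5 - 10x^4 - 10x^3 - 5x^2 - (5/4)x - 1/8
image of x^6: -4x^6 - 12x^5 - 15x^4 - 10x^3 - (15/4)x^2 - (3/4)x - 1/16
each image's coordinates form column j of the matrix

the matrix is [[-4, -2, -1, -1/2, -1/4, -1/8, -1/16]; [0, -4, -4, -3, -2, -5/4, -3/4]; [0, 0, -4, -6, -6, -5, -15/4]; [0, 0, 0, -4, -8, -10, -10]; [0, 0, 0, 0, -4, -10, -15]; [0, 0, 0, 0, 0, -4, -12]; [0, 0, 0, 0, 0, 0, -4]] (rows listed top to bottom)


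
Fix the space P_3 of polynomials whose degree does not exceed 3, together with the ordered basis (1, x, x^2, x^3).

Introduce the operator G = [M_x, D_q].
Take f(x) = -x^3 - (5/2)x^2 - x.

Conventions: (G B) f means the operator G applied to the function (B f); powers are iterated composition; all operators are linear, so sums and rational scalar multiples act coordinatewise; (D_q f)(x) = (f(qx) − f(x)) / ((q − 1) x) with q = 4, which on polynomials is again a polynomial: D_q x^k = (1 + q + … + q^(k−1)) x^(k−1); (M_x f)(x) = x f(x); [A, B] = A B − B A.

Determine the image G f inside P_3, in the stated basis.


the image equals g(x) = 64x^3 + 40x^2 + 4x

D_q f = -21x^2 - (25/2)x - 1
M_x D_q f = -21x^3 - (25/2)x^2 - x
M_x f = -x^4 - (5/2)x^3 - x^2
D_q M_x f = -85x^3 - (105/2)x^2 - 5x
[M_x, D_q] f = 64x^3 + 40x^2 + 4x


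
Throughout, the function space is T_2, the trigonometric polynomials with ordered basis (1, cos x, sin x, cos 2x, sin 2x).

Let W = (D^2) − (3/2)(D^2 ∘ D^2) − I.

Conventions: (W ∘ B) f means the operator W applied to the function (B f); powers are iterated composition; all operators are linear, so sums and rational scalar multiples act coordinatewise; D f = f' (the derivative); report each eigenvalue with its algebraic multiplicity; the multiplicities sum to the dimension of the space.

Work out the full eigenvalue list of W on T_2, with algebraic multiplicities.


λ = -29 (multiplicity 2), λ = -7/2 (multiplicity 2), λ = -1 (multiplicity 1)

image of 1: -1
image of cos x: -(7/2)cos x
image of sin x: -(7/2)sin x
image of cos 2x: -29cos 2x
image of sin 2x: -29sin 2x
the matrix is diagonal; its diagonal is (-1, -7/2, -7/2, -29, -29)
for a triangular matrix the eigenvalues are the diagonal entries, with algebraic multiplicity their repetition count


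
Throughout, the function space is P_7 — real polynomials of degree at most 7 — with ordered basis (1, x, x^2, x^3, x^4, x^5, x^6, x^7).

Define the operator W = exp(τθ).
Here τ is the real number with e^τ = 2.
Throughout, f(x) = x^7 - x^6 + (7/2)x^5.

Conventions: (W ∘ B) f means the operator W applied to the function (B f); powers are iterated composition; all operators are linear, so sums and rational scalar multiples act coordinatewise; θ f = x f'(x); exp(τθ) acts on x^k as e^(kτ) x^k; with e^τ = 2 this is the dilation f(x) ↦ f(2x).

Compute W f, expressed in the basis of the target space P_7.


the image equals g(x) = 128x^7 - 64x^6 + 112x^5

exp(τθ) x^k = e^(kτ) x^k; with e^τ = 2 this sends x^k to 2^k x^k
x^5 ↦ 32 x^5
x^6 ↦ 64 x^6
x^7 ↦ 128 x^7
applying this coordinatewise to f: exp(τθ) f = 128x^7 - 64x^6 + 112x^5


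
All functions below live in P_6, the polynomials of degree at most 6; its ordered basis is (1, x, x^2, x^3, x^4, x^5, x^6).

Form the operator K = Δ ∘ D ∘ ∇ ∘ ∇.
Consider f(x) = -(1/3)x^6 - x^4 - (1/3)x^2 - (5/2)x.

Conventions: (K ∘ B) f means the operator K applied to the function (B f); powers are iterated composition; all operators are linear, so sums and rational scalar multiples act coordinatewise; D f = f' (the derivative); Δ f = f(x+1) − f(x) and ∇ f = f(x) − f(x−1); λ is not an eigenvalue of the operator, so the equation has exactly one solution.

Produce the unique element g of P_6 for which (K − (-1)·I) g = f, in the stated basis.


write g with unknown coordinates in the stated basis and equate coefficients in (K − (-1)·I) g = f
solving from the highest basis element down gives g = -(1/3)x^6 - x^4 + (359/3)x^2 - (245/2)x + 84
check: K g = -120x^2 + 120x - 84
so K g − (-1)·g = -(1/3)x^6 - x^4 - (1/3)x^2 - (5/2)x = f ✓

g(x) = -(1/3)x^6 - x^4 + (359/3)x^2 - (245/2)x + 84


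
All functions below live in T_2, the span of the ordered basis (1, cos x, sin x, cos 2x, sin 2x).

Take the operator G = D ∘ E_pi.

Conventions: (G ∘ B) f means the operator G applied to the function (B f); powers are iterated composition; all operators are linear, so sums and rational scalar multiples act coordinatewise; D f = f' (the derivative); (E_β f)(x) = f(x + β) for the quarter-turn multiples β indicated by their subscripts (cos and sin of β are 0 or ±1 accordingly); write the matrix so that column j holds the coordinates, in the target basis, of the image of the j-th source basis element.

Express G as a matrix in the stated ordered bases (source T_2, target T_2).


image of 1: 0
image of cos x: sin x
image of sin x: -cos x
image of cos 2x: -2sin 2x
image of sin 2x: 2cos 2x
each image's coordinates form column j of the matrix

the matrix is [[0, 0, 0, 0, 0]; [0, 0, -1, 0, 0]; [0, 1, 0, 0, 0]; [0, 0, 0, 0, 2]; [0, 0, 0, -2, 0]] (rows listed top to bottom)


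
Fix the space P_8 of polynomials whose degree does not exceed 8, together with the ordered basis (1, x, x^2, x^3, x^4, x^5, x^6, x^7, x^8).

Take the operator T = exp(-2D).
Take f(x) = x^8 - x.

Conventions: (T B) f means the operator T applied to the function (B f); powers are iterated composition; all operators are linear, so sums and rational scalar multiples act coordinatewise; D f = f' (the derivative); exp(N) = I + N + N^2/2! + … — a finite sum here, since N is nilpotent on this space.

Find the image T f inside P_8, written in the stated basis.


the result is g(x) = x^8 - 16x^7 + 112x^6 - 448x^5 + 1120x^4 - 1792x^3 + 1792x^2 - 1025x + 258

order-1 term: -16x^7 + 2
order-2 term: 112x^6
order-3 term: -448x^5
order-4 term: 1120x^4
order-5 term: -1792x^3
order-6 term: 1792x^2
order-7 term: -1024x
order-8 term: 256
the series for exp(-2D) f terminates at order 8
exp(-2D) f = x^8 - 16x^7 + 112x^6 - 448x^5 + 1120x^4 - 1792x^3 + 1792x^2 - 1025x + 258


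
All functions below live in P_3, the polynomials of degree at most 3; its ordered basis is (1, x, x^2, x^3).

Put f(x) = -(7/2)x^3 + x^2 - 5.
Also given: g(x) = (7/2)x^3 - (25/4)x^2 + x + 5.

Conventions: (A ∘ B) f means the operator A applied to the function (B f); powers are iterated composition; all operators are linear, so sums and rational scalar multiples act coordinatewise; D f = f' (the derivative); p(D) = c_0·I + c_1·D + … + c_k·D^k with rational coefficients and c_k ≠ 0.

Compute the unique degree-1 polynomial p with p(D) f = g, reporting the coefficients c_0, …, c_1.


p(D) = -I + (1/2)·D, i.e. c_0 = -1, c_1 = 1/2

D^0 f = -(7/2)x^3 + x^2 - 5
D^1 f = -(21/2)x^2 + 2x
matching coefficients of g against c_0 f + c_1 Df + … from the top degree down determines the c_i
solution: c_0 = -1, c_1 = 1/2


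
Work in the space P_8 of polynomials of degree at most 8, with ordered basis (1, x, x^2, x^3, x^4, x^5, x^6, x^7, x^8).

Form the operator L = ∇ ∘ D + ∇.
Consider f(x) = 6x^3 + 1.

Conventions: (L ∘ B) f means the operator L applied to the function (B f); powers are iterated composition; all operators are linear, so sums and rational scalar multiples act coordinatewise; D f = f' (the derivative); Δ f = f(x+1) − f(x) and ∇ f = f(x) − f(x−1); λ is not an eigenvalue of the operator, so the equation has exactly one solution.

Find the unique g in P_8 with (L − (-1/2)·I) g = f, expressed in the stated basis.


the result is g(x) = 12x^3 - 72x^2 + 216x - 238

write g with unknown coordinates in the stated basis and equate coefficients in (L − (-1/2)·I) g = f
solving from the highest basis element down gives g = 12x^3 - 72x^2 + 216x - 238
check: L g = 36x^2 - 108x + 120
so L g − (-1/2)·g = 6x^3 + 1 = f ✓


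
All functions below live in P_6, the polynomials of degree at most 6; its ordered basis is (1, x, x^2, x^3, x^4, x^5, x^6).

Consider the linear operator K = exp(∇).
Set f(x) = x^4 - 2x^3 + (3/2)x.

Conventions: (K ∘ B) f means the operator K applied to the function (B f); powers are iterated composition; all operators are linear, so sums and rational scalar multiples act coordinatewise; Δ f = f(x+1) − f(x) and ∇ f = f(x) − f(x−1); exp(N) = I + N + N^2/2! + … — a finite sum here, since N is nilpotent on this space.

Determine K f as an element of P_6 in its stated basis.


the result is g(x) = x^4 + 2x^3 - 6x^2 - (5/2)x + 9/2

order-1 term: 4x^3 - 12x^2 + 10x - 3/2
order-2 term: 6x^2 - 18x + 13
order-3 term: 4x - 8
order-4 term: 1
the series for exp(∇) f terminates at order 4
exp(∇) f = x^4 + 2x^3 - 6x^2 - (5/2)x + 9/2


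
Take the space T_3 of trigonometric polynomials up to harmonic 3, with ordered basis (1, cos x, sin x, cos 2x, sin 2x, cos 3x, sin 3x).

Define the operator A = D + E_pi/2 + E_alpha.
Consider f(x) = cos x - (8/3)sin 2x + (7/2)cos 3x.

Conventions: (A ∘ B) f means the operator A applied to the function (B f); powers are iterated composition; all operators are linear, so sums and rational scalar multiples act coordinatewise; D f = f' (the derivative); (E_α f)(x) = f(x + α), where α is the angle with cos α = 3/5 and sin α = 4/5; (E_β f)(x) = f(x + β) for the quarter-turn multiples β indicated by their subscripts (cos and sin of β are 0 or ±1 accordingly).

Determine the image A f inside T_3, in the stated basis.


g(x) = (3/5)cos x - (14/5)sin x - (592/75)cos 2x + (256/75)sin 2x - (819/250)cos 3x - (1029/125)sin 3x

D f = -sin x - (16/3)cos 2x - (21/2)sin 3x
E_pi/2 f = -sin x + (8/3)sin 2x + (7/2)sin 3x
E_alpha f = (3/5)cos x - (4/5)sin x - (64/25)cos 2x + (56/75)sin 2x - (819/250)cos 3x - (154/125)sin 3x
(D + E_pi/2 + E_alpha) f = (3/5)cos x - (14/5)sin x - (592/75)cos 2x + (256/75)sin 2x - (819/250)cos 3x - (1029/125)sin 3x
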